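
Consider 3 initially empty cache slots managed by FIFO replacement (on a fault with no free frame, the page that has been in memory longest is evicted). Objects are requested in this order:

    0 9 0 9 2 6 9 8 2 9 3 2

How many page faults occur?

0 -> fault, frames {0}
9 -> fault, frames {0,9}
0 -> hit
9 -> hit
2 -> fault, frames {0,9,2}
6 -> fault, evict 0, frames {9,2,6}
9 -> hit
8 -> fault, evict 9, frames {2,6,8}
2 -> hit
9 -> fault, evict 2, frames {6,8,9}
3 -> fault, evict 6, frames {8,9,3}
2 -> fault, evict 8, frames {9,3,2}
Page faults: 8.

8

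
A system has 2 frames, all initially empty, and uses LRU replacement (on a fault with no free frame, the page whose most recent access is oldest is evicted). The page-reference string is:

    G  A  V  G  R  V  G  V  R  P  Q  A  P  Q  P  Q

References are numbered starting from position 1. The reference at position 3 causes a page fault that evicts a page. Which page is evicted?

G

pos 1: G: fault, frames (G)
pos 2: A: fault, frames (G A)
pos 3: V: fault, evict G, frames (A V)
At position 3, page G is evicted.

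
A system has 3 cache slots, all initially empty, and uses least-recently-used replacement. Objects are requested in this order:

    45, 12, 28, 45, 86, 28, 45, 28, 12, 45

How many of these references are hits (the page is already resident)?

45 → fault, frames {45}
12 → fault, frames {45,12}
28 → fault, frames {45,12,28}
45 → hit
86 → fault, evict 12, frames {28,45,86}
28 → hit
45 → hit
28 → hit
12 → fault, evict 86, frames {45,28,12}
45 → hit
Hits: 5.

5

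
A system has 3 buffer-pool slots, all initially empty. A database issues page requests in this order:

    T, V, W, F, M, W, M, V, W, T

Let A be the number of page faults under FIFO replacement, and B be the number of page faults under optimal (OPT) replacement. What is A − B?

Under FIFO: F F F F F . . F F F → 8 faults.
Under OPT: F F F F F . . . . F → 6 faults.
A − B = 8 − 6 = 2.

2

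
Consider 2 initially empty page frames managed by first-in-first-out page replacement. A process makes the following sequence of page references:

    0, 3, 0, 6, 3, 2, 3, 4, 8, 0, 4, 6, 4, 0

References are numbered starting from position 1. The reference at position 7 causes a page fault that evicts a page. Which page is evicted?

pos 1: 0 → fault, frames [0]
pos 2: 3 → fault, frames [0, 3]
pos 3: 0 → hit
pos 4: 6 → fault, evict 0, frames [3, 6]
pos 5: 3 → hit
pos 6: 2 → fault, evict 3, frames [6, 2]
pos 7: 3 → fault, evict 6, frames [2, 3]
At position 7, page 6 is evicted.

6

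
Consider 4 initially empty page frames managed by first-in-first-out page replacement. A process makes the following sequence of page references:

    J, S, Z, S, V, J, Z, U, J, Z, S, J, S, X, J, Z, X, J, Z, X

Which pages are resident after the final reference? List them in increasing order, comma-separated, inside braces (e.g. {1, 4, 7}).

J: miss, frames {J}
S: miss, frames {J,S}
Z: miss, frames {J,S,Z}
S: hit
V: miss, frames {J,S,Z,V}
J: hit
Z: hit
U: miss, evict J, frames {S,Z,V,U}
J: miss, evict S, frames {Z,V,U,J}
Z: hit
S: miss, evict Z, frames {V,U,J,S}
J: hit
S: hit
X: miss, evict V, frames {U,J,S,X}
J: hit
Z: miss, evict U, frames {J,S,X,Z}
X: hit
J: hit
Z: hit
X: hit

{J, S, X, Z}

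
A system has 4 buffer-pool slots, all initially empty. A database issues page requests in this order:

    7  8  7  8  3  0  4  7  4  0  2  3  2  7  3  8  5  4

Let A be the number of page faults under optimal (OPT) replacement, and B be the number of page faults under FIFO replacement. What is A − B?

-3

Under OPT: F F . . F F F . . . F . . . . F F . → 8 faults.
Under FIFO: F F . . F F F F . . F F . . . F F F → 11 faults.
A − B = 8 − 11 = -3.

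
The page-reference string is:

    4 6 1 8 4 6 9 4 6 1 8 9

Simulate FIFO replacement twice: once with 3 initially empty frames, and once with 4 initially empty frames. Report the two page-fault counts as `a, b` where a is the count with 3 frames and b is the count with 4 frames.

9, 10

3 frames: F F F F F F F . . F F . → 9 faults.
4 frames: F F F F . . F F F F F F → 10 faults.
10 > 9: adding a frame increased faults — Belady's anomaly.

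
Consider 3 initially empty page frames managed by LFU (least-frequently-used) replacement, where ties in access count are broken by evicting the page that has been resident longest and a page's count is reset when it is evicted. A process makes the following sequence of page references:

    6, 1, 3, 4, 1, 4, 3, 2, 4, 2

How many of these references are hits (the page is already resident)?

5

6 -> miss, frames {6}
1 -> miss, frames {6,1}
3 -> miss, frames {6,1,3}
4 -> miss, evict 6, frames {1,3,4}
1 -> hit
4 -> hit
3 -> hit
2 -> miss, evict 1, frames {3,4,2}
4 -> hit
2 -> hit
Hits: 5.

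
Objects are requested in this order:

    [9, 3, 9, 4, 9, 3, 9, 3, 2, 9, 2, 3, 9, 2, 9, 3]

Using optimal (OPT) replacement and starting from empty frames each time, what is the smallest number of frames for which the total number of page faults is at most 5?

3

f=1: 16 faults
f=2: 8 faults
f=3: 4 faults
f=4: 4 faults
Smallest f with faults ≤ 5 is 3.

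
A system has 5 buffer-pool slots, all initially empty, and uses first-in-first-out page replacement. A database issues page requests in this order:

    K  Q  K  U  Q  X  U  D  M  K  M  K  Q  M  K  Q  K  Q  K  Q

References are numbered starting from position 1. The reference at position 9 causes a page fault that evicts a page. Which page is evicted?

pos 1: K: fault, frames [K]
pos 2: Q: fault, frames [K, Q]
pos 3: K: hit
pos 4: U: fault, frames [K, Q, U]
pos 5: Q: hit
pos 6: X: fault, frames [K, Q, U, X]
pos 7: U: hit
pos 8: D: fault, frames [K, Q, U, X, D]
pos 9: M: fault, evict K, frames [Q, U, X, D, M]
At position 9, page K is evicted.

K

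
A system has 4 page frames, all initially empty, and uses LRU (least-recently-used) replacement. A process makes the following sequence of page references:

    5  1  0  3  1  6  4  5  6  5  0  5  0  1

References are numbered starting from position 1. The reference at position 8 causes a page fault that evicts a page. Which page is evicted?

pos 1: 5 -> miss, frames (5)
pos 2: 1 -> miss, frames (5 1)
pos 3: 0 -> miss, frames (5 1 0)
pos 4: 3 -> miss, frames (5 1 0 3)
pos 5: 1 -> hit
pos 6: 6 -> miss, evict 5, frames (0 3 1 6)
pos 7: 4 -> miss, evict 0, frames (3 1 6 4)
pos 8: 5 -> miss, evict 3, frames (1 6 4 5)
At position 8, page 3 is evicted.

3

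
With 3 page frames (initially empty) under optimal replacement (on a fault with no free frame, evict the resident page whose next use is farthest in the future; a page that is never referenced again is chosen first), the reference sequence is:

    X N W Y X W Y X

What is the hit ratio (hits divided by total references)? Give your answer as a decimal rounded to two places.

0.50

X -> miss, frames [X]
N -> miss, frames [X, N]
W -> miss, frames [X, N, W]
Y -> miss, evict N, frames [X, W, Y]
X -> hit
W -> hit
Y -> hit
X -> hit
Hits: 4 of 8 references → 4/8 = 0.5000.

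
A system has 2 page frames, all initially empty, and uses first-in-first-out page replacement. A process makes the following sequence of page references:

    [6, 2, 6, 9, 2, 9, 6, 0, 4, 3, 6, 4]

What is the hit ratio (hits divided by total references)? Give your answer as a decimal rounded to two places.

6 -> fault, frames (6)
2 -> fault, frames (6 2)
6 -> hit
9 -> fault, evict 6, frames (2 9)
2 -> hit
9 -> hit
6 -> fault, evict 2, frames (9 6)
0 -> fault, evict 9, frames (6 0)
4 -> fault, evict 6, frames (0 4)
3 -> fault, evict 0, frames (4 3)
6 -> fault, evict 4, frames (3 6)
4 -> fault, evict 3, frames (6 4)
Hits: 3 of 12 references → 3/12 = 0.2500.

0.25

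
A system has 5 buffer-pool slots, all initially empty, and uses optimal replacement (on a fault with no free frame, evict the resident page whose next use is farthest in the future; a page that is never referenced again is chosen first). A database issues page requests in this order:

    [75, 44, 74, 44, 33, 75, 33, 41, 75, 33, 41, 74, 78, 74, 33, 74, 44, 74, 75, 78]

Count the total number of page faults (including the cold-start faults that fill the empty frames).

6

75 -> miss, frames (75)
44 -> miss, frames (75 44)
74 -> miss, frames (75 44 74)
44 -> hit
33 -> miss, frames (75 44 74 33)
75 -> hit
33 -> hit
41 -> miss, frames (75 44 74 33 41)
75 -> hit
33 -> hit
41 -> hit
74 -> hit
78 -> miss, evict 41, frames (75 44 74 33 78)
74 -> hit
33 -> hit
74 -> hit
44 -> hit
74 -> hit
75 -> hit
78 -> hit
Page faults: 6.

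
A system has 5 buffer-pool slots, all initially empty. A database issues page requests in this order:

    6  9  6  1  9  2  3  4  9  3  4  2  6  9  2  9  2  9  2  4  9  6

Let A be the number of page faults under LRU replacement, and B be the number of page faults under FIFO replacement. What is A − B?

-1

Under LRU: F F . F . F F F . . . . F . . . . . . . . . → 7 faults.
Under FIFO: F F . F . F F F . . . . F F . . . . . . . . → 8 faults.
A − B = 7 − 8 = -1.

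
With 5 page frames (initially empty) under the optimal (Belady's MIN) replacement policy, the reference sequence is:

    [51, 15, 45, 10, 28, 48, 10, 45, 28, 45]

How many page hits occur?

4

51 -> miss, frames {51}
15 -> miss, frames {51,15}
45 -> miss, frames {51,15,45}
10 -> miss, frames {51,15,45,10}
28 -> miss, frames {51,15,45,10,28}
48 -> miss, evict 15, frames {51,45,10,28,48}
10 -> hit
45 -> hit
28 -> hit
45 -> hit
Hits: 4.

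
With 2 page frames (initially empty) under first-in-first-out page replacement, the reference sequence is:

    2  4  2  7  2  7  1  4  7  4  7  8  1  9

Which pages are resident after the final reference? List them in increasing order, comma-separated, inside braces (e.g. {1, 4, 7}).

{1, 9}

2 -> miss, frames (2)
4 -> miss, frames (2 4)
2 -> hit
7 -> miss, evict 2, frames (4 7)
2 -> miss, evict 4, frames (7 2)
7 -> hit
1 -> miss, evict 7, frames (2 1)
4 -> miss, evict 2, frames (1 4)
7 -> miss, evict 1, frames (4 7)
4 -> hit
7 -> hit
8 -> miss, evict 4, frames (7 8)
1 -> miss, evict 7, frames (8 1)
9 -> miss, evict 8, frames (1 9)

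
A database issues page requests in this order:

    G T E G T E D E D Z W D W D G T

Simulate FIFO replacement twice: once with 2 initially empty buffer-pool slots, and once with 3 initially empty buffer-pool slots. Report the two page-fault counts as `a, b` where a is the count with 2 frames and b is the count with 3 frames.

2 frames: F F F F F F F . . F F F . . F F → 12 faults.
3 frames: F F F . . . F . . F F . . . F F → 8 faults.
8 < 12: adding a frame reduced faults, as is typical.

12, 8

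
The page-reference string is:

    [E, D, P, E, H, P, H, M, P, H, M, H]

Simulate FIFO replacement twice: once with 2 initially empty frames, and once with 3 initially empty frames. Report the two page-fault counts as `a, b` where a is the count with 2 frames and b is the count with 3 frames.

8, 5

2 frames: F F F F F F . F . F . . → 8 faults.
3 frames: F F F . F . . F . . . . → 5 faults.
5 < 8: adding a frame reduced faults, as is typical.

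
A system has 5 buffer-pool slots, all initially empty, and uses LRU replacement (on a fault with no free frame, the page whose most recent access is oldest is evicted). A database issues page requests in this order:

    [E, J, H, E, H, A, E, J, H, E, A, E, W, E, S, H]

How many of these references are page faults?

6

E -> fault, frames (E)
J -> fault, frames (E J)
H -> fault, frames (E J H)
E -> hit
H -> hit
A -> fault, frames (J E H A)
E -> hit
J -> hit
H -> hit
E -> hit
A -> hit
E -> hit
W -> fault, frames (J H A E W)
E -> hit
S -> fault, evict J, frames (H A W E S)
H -> hit
Page faults: 6.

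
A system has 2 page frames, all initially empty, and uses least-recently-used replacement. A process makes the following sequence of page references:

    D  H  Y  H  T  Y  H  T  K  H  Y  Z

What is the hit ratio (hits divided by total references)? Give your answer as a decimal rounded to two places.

0.08

D → miss, frames (D)
H → miss, frames (D H)
Y → miss, evict D, frames (H Y)
H → hit
T → miss, evict Y, frames (H T)
Y → miss, evict H, frames (T Y)
H → miss, evict T, frames (Y H)
T → miss, evict Y, frames (H T)
K → miss, evict H, frames (T K)
H → miss, evict T, frames (K H)
Y → miss, evict K, frames (H Y)
Z → miss, evict H, frames (Y Z)
Hits: 1 of 12 references → 1/12 = 0.0833.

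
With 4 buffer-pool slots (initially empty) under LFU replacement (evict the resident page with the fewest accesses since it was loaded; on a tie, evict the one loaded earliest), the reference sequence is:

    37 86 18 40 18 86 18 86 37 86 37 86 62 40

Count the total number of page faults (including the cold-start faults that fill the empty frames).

6

37: miss, frames [37]
86: miss, frames [37, 86]
18: miss, frames [37, 86, 18]
40: miss, frames [37, 86, 18, 40]
18: hit
86: hit
18: hit
86: hit
37: hit
86: hit
37: hit
86: hit
62: miss, evict 40, frames [37, 86, 18, 62]
40: miss, evict 62, frames [37, 86, 18, 40]
Page faults: 6.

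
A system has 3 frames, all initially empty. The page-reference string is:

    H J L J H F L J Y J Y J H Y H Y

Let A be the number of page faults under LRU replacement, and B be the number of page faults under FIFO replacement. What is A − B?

1

Under LRU: F F F . . F F F F . . . F . . . → 8 faults.
Under FIFO: F F F . . F . . F F . . F . . . → 7 faults.
A − B = 8 − 7 = 1.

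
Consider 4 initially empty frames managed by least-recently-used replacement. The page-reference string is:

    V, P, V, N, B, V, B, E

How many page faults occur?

5

V: miss, frames [V]
P: miss, frames [V, P]
V: hit
N: miss, frames [P, V, N]
B: miss, frames [P, V, N, B]
V: hit
B: hit
E: miss, evict P, frames [N, V, B, E]
Page faults: 5.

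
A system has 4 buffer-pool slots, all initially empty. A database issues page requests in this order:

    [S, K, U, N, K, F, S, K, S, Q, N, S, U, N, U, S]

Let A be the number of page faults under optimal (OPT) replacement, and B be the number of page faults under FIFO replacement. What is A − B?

Under OPT: F F F F . F . . . F . . F . . . → 7 faults.
Under FIFO: F F F F . F F F . F F . F . . F → 11 faults.
A − B = 7 − 11 = -4.

-4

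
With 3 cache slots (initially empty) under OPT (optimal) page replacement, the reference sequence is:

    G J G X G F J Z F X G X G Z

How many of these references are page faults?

G → fault, frames [G]
J → fault, frames [G, J]
G → hit
X → fault, frames [G, J, X]
G → hit
F → fault, evict G, frames [J, X, F]
J → hit
Z → fault, evict J, frames [X, F, Z]
F → hit
X → hit
G → fault, evict F, frames [X, Z, G]
X → hit
G → hit
Z → hit
Page faults: 6.

6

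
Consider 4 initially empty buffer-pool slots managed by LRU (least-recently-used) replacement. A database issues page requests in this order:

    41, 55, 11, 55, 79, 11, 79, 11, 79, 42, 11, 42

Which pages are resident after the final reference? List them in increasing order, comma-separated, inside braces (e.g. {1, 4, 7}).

{11, 42, 55, 79}

41 → miss, frames (41)
55 → miss, frames (41 55)
11 → miss, frames (41 55 11)
55 → hit
79 → miss, frames (41 11 55 79)
11 → hit
79 → hit
11 → hit
79 → hit
42 → miss, evict 41, frames (55 11 79 42)
11 → hit
42 → hit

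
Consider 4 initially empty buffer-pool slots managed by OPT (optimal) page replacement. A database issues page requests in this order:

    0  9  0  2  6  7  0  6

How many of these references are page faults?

0: fault, frames {0}
9: fault, frames {0,9}
0: hit
2: fault, frames {0,9,2}
6: fault, frames {0,9,2,6}
7: fault, evict 2, frames {0,9,6,7}
0: hit
6: hit
Page faults: 5.

5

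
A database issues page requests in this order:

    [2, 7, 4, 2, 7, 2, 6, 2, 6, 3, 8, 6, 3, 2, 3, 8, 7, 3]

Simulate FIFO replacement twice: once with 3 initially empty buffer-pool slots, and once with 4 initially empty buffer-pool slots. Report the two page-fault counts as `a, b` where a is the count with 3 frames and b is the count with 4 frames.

3 frames: F F F . . . F F . F F F . F F F F . → 12 faults.
4 frames: F F F . . . F . . F F . . F . . F . → 8 faults.
8 < 12: adding a frame reduced faults, as is typical.

12, 8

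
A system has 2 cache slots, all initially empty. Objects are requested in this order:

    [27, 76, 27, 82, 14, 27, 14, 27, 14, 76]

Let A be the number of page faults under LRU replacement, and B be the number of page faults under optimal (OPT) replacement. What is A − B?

1

Under LRU: F F . F F F . . . F → 6 faults.
Under OPT: F F . F F . . . . F → 5 faults.
A − B = 6 − 5 = 1.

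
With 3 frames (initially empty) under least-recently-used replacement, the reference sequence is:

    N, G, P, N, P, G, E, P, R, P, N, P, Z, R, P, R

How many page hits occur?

8

N -> miss, frames [N]
G -> miss, frames [N, G]
P -> miss, frames [N, G, P]
N -> hit
P -> hit
G -> hit
E -> miss, evict N, frames [P, G, E]
P -> hit
R -> miss, evict G, frames [E, P, R]
P -> hit
N -> miss, evict E, frames [R, P, N]
P -> hit
Z -> miss, evict R, frames [N, P, Z]
R -> miss, evict N, frames [P, Z, R]
P -> hit
R -> hit
Hits: 8.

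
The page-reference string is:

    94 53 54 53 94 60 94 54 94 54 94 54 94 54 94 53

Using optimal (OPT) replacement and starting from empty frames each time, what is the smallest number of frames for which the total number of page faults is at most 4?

f=1: 16 faults
f=2: 7 faults
f=3: 5 faults
f=4: 4 faults
Smallest f with faults ≤ 4 is 4.

4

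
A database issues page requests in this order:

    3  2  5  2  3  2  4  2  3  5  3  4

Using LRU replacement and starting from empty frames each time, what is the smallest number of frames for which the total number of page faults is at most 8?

f=1: 12 faults
f=2: 8 faults
f=3: 6 faults
f=4: 4 faults
Smallest f with faults ≤ 8 is 2.

2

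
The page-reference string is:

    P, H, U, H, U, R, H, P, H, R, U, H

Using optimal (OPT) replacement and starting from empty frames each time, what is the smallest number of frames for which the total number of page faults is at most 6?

f=1: 12 faults
f=2: 7 faults
f=3: 5 faults
f=4: 4 faults
Smallest f with faults ≤ 6 is 3.

3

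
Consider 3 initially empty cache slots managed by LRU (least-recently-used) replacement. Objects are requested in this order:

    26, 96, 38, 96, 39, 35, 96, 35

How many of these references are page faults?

26 -> fault, frames [26]
96 -> fault, frames [26, 96]
38 -> fault, frames [26, 96, 38]
96 -> hit
39 -> fault, evict 26, frames [38, 96, 39]
35 -> fault, evict 38, frames [96, 39, 35]
96 -> hit
35 -> hit
Page faults: 5.

5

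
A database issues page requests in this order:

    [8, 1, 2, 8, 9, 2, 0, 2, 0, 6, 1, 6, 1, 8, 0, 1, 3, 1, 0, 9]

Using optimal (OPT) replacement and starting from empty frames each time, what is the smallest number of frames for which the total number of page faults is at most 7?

5

f=1: 20 faults
f=2: 12 faults
f=3: 9 faults
f=4: 8 faults
f=5: 7 faults
f=6: 7 faults
f=7: 7 faults
Smallest f with faults ≤ 7 is 5.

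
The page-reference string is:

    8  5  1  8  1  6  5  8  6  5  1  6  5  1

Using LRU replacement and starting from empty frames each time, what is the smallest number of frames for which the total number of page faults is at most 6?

4

f=1: 14 faults
f=2: 13 faults
f=3: 7 faults
f=4: 4 faults
Smallest f with faults ≤ 6 is 4.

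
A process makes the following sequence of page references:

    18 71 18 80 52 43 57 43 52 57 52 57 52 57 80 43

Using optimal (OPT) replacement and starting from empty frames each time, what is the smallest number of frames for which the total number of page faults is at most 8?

3

f=1: 16 faults
f=2: 9 faults
f=3: 7 faults
f=4: 6 faults
f=5: 6 faults
f=6: 6 faults
Smallest f with faults ≤ 8 is 3.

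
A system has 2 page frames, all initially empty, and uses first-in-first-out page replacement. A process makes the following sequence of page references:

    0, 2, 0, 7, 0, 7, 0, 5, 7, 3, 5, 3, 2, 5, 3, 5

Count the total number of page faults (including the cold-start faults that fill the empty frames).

11

0 -> miss, frames [0]
2 -> miss, frames [0, 2]
0 -> hit
7 -> miss, evict 0, frames [2, 7]
0 -> miss, evict 2, frames [7, 0]
7 -> hit
0 -> hit
5 -> miss, evict 7, frames [0, 5]
7 -> miss, evict 0, frames [5, 7]
3 -> miss, evict 5, frames [7, 3]
5 -> miss, evict 7, frames [3, 5]
3 -> hit
2 -> miss, evict 3, frames [5, 2]
5 -> hit
3 -> miss, evict 5, frames [2, 3]
5 -> miss, evict 2, frames [3, 5]
Page faults: 11.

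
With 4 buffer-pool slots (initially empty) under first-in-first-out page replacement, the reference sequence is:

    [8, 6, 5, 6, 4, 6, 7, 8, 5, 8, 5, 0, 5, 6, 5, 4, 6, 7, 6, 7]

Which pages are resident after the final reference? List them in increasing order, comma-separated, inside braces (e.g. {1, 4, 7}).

8: fault, frames [8]
6: fault, frames [8, 6]
5: fault, frames [8, 6, 5]
6: hit
4: fault, frames [8, 6, 5, 4]
6: hit
7: fault, evict 8, frames [6, 5, 4, 7]
8: fault, evict 6, frames [5, 4, 7, 8]
5: hit
8: hit
5: hit
0: fault, evict 5, frames [4, 7, 8, 0]
5: fault, evict 4, frames [7, 8, 0, 5]
6: fault, evict 7, frames [8, 0, 5, 6]
5: hit
4: fault, evict 8, frames [0, 5, 6, 4]
6: hit
7: fault, evict 0, frames [5, 6, 4, 7]
6: hit
7: hit

{4, 5, 6, 7}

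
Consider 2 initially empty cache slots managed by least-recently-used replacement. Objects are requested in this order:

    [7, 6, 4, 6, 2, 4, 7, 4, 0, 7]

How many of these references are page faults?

7: fault, frames [7]
6: fault, frames [7, 6]
4: fault, evict 7, frames [6, 4]
6: hit
2: fault, evict 4, frames [6, 2]
4: fault, evict 6, frames [2, 4]
7: fault, evict 2, frames [4, 7]
4: hit
0: fault, evict 7, frames [4, 0]
7: fault, evict 4, frames [0, 7]
Page faults: 8.

8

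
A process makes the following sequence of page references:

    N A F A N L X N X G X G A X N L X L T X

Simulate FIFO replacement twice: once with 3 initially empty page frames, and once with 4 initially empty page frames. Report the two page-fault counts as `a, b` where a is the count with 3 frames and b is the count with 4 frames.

13, 11

3 frames: F F F . . F F F . F . . F F F F . . F F → 13 faults.
4 frames: F F F . . F F F . F . . F . . F F . F . → 11 faults.
11 < 13: adding a frame reduced faults, as is typical.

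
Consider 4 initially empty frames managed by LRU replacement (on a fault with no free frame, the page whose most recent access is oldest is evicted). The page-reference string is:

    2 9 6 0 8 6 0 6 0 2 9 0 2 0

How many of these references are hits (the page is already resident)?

2: fault, frames [2]
9: fault, frames [2, 9]
6: fault, frames [2, 9, 6]
0: fault, frames [2, 9, 6, 0]
8: fault, evict 2, frames [9, 6, 0, 8]
6: hit
0: hit
6: hit
0: hit
2: fault, evict 9, frames [8, 6, 0, 2]
9: fault, evict 8, frames [6, 0, 2, 9]
0: hit
2: hit
0: hit
Hits: 7.

7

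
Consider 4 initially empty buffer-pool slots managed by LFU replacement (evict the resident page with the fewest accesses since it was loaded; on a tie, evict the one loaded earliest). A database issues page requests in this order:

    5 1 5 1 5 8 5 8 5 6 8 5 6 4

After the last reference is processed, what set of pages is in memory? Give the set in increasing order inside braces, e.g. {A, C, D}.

{4, 5, 6, 8}

5 → miss, frames (5)
1 → miss, frames (5 1)
5 → hit
1 → hit
5 → hit
8 → miss, frames (5 1 8)
5 → hit
8 → hit
5 → hit
6 → miss, frames (5 1 8 6)
8 → hit
5 → hit
6 → hit
4 → miss, evict 1, frames (5 8 6 4)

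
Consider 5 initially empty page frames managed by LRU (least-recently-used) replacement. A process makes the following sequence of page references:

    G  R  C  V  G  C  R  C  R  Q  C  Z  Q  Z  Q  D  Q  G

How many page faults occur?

8

G -> fault, frames (G)
R -> fault, frames (G R)
C -> fault, frames (G R C)
V -> fault, frames (G R C V)
G -> hit
C -> hit
R -> hit
C -> hit
R -> hit
Q -> fault, frames (V G C R Q)
C -> hit
Z -> fault, evict V, frames (G R Q C Z)
Q -> hit
Z -> hit
Q -> hit
D -> fault, evict G, frames (R C Z Q D)
Q -> hit
G -> fault, evict R, frames (C Z D Q G)
Page faults: 8.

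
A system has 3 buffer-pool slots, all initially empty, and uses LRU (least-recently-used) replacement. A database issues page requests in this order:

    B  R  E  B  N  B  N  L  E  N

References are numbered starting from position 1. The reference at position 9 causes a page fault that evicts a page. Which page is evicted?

pos 1: B -> miss, frames {B}
pos 2: R -> miss, frames {B,R}
pos 3: E -> miss, frames {B,R,E}
pos 4: B -> hit
pos 5: N -> miss, evict R, frames {E,B,N}
pos 6: B -> hit
pos 7: N -> hit
pos 8: L -> miss, evict E, frames {B,N,L}
pos 9: E -> miss, evict B, frames {N,L,E}
At position 9, page B is evicted.

B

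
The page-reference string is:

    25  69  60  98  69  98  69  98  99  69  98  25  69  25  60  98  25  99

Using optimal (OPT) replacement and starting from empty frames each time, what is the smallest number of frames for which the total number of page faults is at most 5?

f=1: 18 faults
f=2: 10 faults
f=3: 8 faults
f=4: 6 faults
f=5: 5 faults
Smallest f with faults ≤ 5 is 5.

5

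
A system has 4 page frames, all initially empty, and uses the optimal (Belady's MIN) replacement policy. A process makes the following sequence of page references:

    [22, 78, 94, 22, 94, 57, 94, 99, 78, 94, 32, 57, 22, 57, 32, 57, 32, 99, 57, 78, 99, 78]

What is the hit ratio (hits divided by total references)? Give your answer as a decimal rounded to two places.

0.64

22 -> fault, frames (22)
78 -> fault, frames (22 78)
94 -> fault, frames (22 78 94)
22 -> hit
94 -> hit
57 -> fault, frames (22 78 94 57)
94 -> hit
99 -> fault, evict 22, frames (78 94 57 99)
78 -> hit
94 -> hit
32 -> fault, evict 94, frames (78 57 99 32)
57 -> hit
22 -> fault, evict 78, frames (57 99 32 22)
57 -> hit
32 -> hit
57 -> hit
32 -> hit
99 -> hit
57 -> hit
78 -> fault, evict 22, frames (57 99 32 78)
99 -> hit
78 -> hit
Hits: 14 of 22 references → 14/22 = 0.6364.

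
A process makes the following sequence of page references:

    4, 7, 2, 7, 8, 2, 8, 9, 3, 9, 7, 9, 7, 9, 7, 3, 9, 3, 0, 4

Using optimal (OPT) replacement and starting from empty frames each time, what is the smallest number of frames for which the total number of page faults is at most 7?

f=1: 20 faults
f=2: 10 faults
f=3: 8 faults
f=4: 7 faults
f=5: 7 faults
f=6: 7 faults
f=7: 7 faults
Smallest f with faults ≤ 7 is 4.

4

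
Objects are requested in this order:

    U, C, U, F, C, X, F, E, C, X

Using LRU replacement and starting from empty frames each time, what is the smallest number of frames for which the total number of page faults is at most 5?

4

f=1: 10 faults
f=2: 9 faults
f=3: 7 faults
f=4: 5 faults
f=5: 5 faults
Smallest f with faults ≤ 5 is 4.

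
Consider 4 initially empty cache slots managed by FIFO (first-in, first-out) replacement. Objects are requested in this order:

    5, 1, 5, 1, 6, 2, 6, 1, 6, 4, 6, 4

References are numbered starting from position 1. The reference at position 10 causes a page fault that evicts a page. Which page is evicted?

pos 1: 5 -> fault, frames {5}
pos 2: 1 -> fault, frames {5,1}
pos 3: 5 -> hit
pos 4: 1 -> hit
pos 5: 6 -> fault, frames {5,1,6}
pos 6: 2 -> fault, frames {5,1,6,2}
pos 7: 6 -> hit
pos 8: 1 -> hit
pos 9: 6 -> hit
pos 10: 4 -> fault, evict 5, frames {1,6,2,4}
At position 10, page 5 is evicted.

5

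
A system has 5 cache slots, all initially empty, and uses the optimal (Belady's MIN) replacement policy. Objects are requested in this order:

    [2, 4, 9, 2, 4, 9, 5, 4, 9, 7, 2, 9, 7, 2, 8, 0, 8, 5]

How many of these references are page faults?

2 -> miss, frames {2}
4 -> miss, frames {2,4}
9 -> miss, frames {2,4,9}
2 -> hit
4 -> hit
9 -> hit
5 -> miss, frames {2,4,9,5}
4 -> hit
9 -> hit
7 -> miss, frames {2,4,9,5,7}
2 -> hit
9 -> hit
7 -> hit
2 -> hit
8 -> miss, evict 7, frames {2,4,9,5,8}
0 -> miss, evict 9, frames {2,4,5,8,0}
8 -> hit
5 -> hit
Page faults: 7.

7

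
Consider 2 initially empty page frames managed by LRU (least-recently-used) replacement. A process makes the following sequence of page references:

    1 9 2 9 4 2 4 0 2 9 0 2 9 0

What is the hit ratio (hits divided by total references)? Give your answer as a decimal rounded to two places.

1 → fault, frames {1}
9 → fault, frames {1,9}
2 → fault, evict 1, frames {9,2}
9 → hit
4 → fault, evict 2, frames {9,4}
2 → fault, evict 9, frames {4,2}
4 → hit
0 → fault, evict 2, frames {4,0}
2 → fault, evict 4, frames {0,2}
9 → fault, evict 0, frames {2,9}
0 → fault, evict 2, frames {9,0}
2 → fault, evict 9, frames {0,2}
9 → fault, evict 0, frames {2,9}
0 → fault, evict 2, frames {9,0}
Hits: 2 of 14 references → 2/14 = 0.1429.

0.14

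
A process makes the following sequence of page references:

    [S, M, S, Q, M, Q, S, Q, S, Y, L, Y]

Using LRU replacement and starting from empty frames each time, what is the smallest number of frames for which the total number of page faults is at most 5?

3

f=1: 12 faults
f=2: 7 faults
f=3: 5 faults
f=4: 5 faults
f=5: 5 faults
Smallest f with faults ≤ 5 is 3.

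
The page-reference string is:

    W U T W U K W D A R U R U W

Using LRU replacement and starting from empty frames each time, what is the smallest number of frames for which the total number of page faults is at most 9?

3

f=1: 14 faults
f=2: 12 faults
f=3: 9 faults
f=4: 9 faults
f=5: 8 faults
f=6: 7 faults
f=7: 7 faults
Smallest f with faults ≤ 9 is 3.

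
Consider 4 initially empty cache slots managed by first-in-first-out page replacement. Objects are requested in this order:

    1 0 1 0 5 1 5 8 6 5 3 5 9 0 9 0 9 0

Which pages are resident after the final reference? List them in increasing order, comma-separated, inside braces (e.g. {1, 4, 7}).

1 -> miss, frames {1}
0 -> miss, frames {1,0}
1 -> hit
0 -> hit
5 -> miss, frames {1,0,5}
1 -> hit
5 -> hit
8 -> miss, frames {1,0,5,8}
6 -> miss, evict 1, frames {0,5,8,6}
5 -> hit
3 -> miss, evict 0, frames {5,8,6,3}
5 -> hit
9 -> miss, evict 5, frames {8,6,3,9}
0 -> miss, evict 8, frames {6,3,9,0}
9 -> hit
0 -> hit
9 -> hit
0 -> hit

{0, 3, 6, 9}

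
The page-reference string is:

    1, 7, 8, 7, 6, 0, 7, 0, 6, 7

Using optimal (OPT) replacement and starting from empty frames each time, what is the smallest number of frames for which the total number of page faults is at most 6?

2

f=1: 10 faults
f=2: 6 faults
f=3: 5 faults
f=4: 5 faults
f=5: 5 faults
Smallest f with faults ≤ 6 is 2.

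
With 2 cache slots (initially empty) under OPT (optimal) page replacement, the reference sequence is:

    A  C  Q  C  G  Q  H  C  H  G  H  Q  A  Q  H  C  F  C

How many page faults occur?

12

A → fault, frames (A)
C → fault, frames (A C)
Q → fault, evict A, frames (C Q)
C → hit
G → fault, evict C, frames (Q G)
Q → hit
H → fault, evict Q, frames (G H)
C → fault, evict G, frames (H C)
H → hit
G → fault, evict C, frames (H G)
H → hit
Q → fault, evict G, frames (H Q)
A → fault, evict H, frames (Q A)
Q → hit
H → fault, evict A, frames (Q H)
C → fault, evict H, frames (Q C)
F → fault, evict Q, frames (C F)
C → hit
Page faults: 12.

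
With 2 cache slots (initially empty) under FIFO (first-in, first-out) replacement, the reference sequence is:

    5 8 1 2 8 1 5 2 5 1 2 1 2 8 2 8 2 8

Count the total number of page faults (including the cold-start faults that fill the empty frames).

5: fault, frames [5]
8: fault, frames [5, 8]
1: fault, evict 5, frames [8, 1]
2: fault, evict 8, frames [1, 2]
8: fault, evict 1, frames [2, 8]
1: fault, evict 2, frames [8, 1]
5: fault, evict 8, frames [1, 5]
2: fault, evict 1, frames [5, 2]
5: hit
1: fault, evict 5, frames [2, 1]
2: hit
1: hit
2: hit
8: fault, evict 2, frames [1, 8]
2: fault, evict 1, frames [8, 2]
8: hit
2: hit
8: hit
Page faults: 11.

11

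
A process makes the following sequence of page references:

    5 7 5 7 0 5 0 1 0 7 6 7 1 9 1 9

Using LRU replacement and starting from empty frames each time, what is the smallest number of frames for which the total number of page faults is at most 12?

2

f=1: 16 faults
f=2: 9 faults
f=3: 8 faults
f=4: 6 faults
f=5: 6 faults
f=6: 6 faults
Smallest f with faults ≤ 12 is 2.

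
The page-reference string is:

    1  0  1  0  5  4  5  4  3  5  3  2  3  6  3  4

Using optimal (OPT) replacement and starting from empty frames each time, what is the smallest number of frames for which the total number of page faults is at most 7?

3

f=1: 16 faults
f=2: 8 faults
f=3: 7 faults
f=4: 7 faults
f=5: 7 faults
f=6: 7 faults
f=7: 7 faults
Smallest f with faults ≤ 7 is 3.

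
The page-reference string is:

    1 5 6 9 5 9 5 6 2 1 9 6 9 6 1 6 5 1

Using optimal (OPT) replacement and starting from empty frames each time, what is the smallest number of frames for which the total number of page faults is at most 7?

3

f=1: 18 faults
f=2: 10 faults
f=3: 7 faults
f=4: 6 faults
f=5: 5 faults
Smallest f with faults ≤ 7 is 3.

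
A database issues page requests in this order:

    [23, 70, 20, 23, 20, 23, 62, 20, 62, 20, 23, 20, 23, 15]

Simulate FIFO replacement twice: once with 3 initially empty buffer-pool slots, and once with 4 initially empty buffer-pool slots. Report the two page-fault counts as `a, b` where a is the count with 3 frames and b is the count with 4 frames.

6, 5

3 frames: F F F . . . F . . . F . . F → 6 faults.
4 frames: F F F . . . F . . . . . . F → 5 faults.
5 < 6: adding a frame reduced faults, as is typical.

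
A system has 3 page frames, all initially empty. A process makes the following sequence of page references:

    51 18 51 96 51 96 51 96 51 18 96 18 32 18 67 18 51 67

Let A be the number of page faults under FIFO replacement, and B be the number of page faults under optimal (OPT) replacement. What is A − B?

Under FIFO: F F . F . . . . . . . . F . F F F . → 7 faults.
Under OPT: F F . F . . . . . . . . F . F . . . → 5 faults.
A − B = 7 − 5 = 2.

2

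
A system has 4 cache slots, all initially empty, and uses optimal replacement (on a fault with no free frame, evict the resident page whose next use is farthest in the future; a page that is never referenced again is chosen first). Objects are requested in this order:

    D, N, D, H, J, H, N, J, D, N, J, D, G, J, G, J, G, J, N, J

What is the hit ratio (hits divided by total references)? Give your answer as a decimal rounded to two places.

0.75

D: miss, frames [D]
N: miss, frames [D, N]
D: hit
H: miss, frames [D, N, H]
J: miss, frames [D, N, H, J]
H: hit
N: hit
J: hit
D: hit
N: hit
J: hit
D: hit
G: miss, evict H, frames [D, N, J, G]
J: hit
G: hit
J: hit
G: hit
J: hit
N: hit
J: hit
Hits: 15 of 20 references → 15/20 = 0.7500.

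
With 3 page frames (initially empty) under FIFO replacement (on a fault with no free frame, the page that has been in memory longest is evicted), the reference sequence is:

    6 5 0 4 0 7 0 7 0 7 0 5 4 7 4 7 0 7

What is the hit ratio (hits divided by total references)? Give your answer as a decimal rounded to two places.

6 → miss, frames {6}
5 → miss, frames {6,5}
0 → miss, frames {6,5,0}
4 → miss, evict 6, frames {5,0,4}
0 → hit
7 → miss, evict 5, frames {0,4,7}
0 → hit
7 → hit
0 → hit
7 → hit
0 → hit
5 → miss, evict 0, frames {4,7,5}
4 → hit
7 → hit
4 → hit
7 → hit
0 → miss, evict 4, frames {7,5,0}
7 → hit
Hits: 11 of 18 references → 11/18 = 0.6111.

0.61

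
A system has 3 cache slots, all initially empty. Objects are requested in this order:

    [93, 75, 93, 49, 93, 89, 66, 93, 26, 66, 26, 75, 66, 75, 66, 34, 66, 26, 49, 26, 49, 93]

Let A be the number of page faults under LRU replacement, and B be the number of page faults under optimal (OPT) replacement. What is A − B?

Under LRU: F F . F . F F . F . . F . . . F . F F . . F → 11 faults.
Under OPT: F F . F . F F . F . . . . . . F . . F . . F → 9 faults.
A − B = 11 − 9 = 2.

2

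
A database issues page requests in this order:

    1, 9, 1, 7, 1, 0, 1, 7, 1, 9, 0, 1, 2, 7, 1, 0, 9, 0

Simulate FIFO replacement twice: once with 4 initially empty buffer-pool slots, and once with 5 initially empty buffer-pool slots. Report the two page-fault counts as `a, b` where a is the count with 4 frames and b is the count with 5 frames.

4 frames: F F . F . F . . . . . . F . F . F . → 7 faults.
5 frames: F F . F . F . . . . . . F . . . . . → 5 faults.
5 < 7: adding a frame reduced faults, as is typical.

7, 5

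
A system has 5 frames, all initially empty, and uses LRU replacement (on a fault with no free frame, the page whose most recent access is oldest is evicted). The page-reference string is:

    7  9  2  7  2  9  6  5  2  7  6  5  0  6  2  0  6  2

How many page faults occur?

7: miss, frames [7]
9: miss, frames [7, 9]
2: miss, frames [7, 9, 2]
7: hit
2: hit
9: hit
6: miss, frames [7, 2, 9, 6]
5: miss, frames [7, 2, 9, 6, 5]
2: hit
7: hit
6: hit
5: hit
0: miss, evict 9, frames [2, 7, 6, 5, 0]
6: hit
2: hit
0: hit
6: hit
2: hit
Page faults: 6.

6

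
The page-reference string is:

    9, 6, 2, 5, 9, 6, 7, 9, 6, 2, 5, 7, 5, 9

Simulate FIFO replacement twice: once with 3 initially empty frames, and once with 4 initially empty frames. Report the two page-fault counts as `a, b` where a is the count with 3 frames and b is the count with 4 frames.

3 frames: F F F F F F F . . F F . . F → 10 faults.
4 frames: F F F F . . F F F F F F . F → 11 faults.
11 > 10: adding a frame increased faults — Belady's anomaly.

10, 11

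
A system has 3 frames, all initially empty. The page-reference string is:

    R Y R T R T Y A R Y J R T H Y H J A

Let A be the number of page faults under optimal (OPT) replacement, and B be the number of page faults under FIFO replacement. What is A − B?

Under OPT: F F . F . . . F . . F . F F . . . F → 8 faults.
Under FIFO: F F . F . . . F F F F . F F F . F F → 12 faults.
A − B = 8 − 12 = -4.

-4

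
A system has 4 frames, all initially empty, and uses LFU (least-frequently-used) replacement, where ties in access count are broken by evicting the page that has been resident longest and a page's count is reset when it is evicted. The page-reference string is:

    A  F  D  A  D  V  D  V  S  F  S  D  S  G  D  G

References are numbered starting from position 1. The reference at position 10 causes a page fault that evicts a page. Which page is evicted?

S

pos 1: A: fault, frames {A}
pos 2: F: fault, frames {A,F}
pos 3: D: fault, frames {A,F,D}
pos 4: A: hit
pos 5: D: hit
pos 6: V: fault, frames {A,F,D,V}
pos 7: D: hit
pos 8: V: hit
pos 9: S: fault, evict F, frames {A,D,V,S}
pos 10: F: fault, evict S, frames {A,D,V,F}
At position 10, page S is evicted.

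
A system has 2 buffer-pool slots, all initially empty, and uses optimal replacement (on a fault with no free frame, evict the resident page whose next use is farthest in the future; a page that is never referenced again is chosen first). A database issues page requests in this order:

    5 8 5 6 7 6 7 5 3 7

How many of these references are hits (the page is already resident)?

4

5: fault, frames {5}
8: fault, frames {5,8}
5: hit
6: fault, evict 8, frames {5,6}
7: fault, evict 5, frames {6,7}
6: hit
7: hit
5: fault, evict 6, frames {7,5}
3: fault, evict 5, frames {7,3}
7: hit
Hits: 4.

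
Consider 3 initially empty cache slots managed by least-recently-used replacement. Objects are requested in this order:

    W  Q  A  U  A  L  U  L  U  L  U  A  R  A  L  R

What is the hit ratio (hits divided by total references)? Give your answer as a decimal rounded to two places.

0.56

W -> fault, frames (W)
Q -> fault, frames (W Q)
A -> fault, frames (W Q A)
U -> fault, evict W, frames (Q A U)
A -> hit
L -> fault, evict Q, frames (U A L)
U -> hit
L -> hit
U -> hit
L -> hit
U -> hit
A -> hit
R -> fault, evict L, frames (U A R)
A -> hit
L -> fault, evict U, frames (R A L)
R -> hit
Hits: 9 of 16 references → 9/16 = 0.5625.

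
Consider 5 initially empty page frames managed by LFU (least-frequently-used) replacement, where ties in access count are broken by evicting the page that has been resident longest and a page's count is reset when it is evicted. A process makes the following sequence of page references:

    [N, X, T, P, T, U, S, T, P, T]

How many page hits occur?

N: miss, frames [N]
X: miss, frames [N, X]
T: miss, frames [N, X, T]
P: miss, frames [N, X, T, P]
T: hit
U: miss, frames [N, X, T, P, U]
S: miss, evict N, frames [X, T, P, U, S]
T: hit
P: hit
T: hit
Hits: 4.

4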